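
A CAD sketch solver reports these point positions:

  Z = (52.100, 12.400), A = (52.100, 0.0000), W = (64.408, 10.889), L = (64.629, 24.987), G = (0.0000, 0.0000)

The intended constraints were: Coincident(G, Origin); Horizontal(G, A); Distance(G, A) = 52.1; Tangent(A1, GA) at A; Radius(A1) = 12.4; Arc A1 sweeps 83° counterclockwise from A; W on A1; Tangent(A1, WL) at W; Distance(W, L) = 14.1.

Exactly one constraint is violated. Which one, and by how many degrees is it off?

Tangent(A1, WL) at W — off by 6.10°.

G = (0.00, 0.00) ✓; G.y = 0.00, A.y = 0.00 ✓; |GA| = 52.10 ✓; ∠(ZA, AG) = 90.00° ✓; |ZA| = 12.40 ✓; bearing(Z→W) − bearing(Z→A) = 83.00° ✓; |ZW| = 12.40 ✓; ∠(ZW, WL) = 83.90° ✗; |WL| = 14.10 ✓.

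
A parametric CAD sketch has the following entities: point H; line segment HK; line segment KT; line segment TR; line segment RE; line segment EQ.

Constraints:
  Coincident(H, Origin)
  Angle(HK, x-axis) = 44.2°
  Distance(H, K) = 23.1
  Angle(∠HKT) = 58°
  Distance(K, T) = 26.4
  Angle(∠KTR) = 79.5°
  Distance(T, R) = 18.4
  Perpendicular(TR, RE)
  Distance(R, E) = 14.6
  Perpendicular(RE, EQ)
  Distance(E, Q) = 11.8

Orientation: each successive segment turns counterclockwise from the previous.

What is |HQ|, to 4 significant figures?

15.82

H is at the origin; HK runs at 44.2° with length 23.1, so K = (16.56, 16.10). ∠HKT = 58.0° gives KT at 166.2° from the x-axis; with |KT| = 26.4, T = (-9.077, 22.40). ∠KTR = 79.5° gives TR at -93.30° from the x-axis; with |TR| = 18.4, R = (-10.14, 4.032). The perpendicularity gives RE at right angles to TR, so RE runs at -3.300°; with |RE| = 14.6, E = (4.439, 3.192). RE is perpendicular to EQ, so EQ runs at 86.70°; with |EQ| = 11.8, Q = (5.119, 14.97). Then |HQ| = |Q − H| = 15.82.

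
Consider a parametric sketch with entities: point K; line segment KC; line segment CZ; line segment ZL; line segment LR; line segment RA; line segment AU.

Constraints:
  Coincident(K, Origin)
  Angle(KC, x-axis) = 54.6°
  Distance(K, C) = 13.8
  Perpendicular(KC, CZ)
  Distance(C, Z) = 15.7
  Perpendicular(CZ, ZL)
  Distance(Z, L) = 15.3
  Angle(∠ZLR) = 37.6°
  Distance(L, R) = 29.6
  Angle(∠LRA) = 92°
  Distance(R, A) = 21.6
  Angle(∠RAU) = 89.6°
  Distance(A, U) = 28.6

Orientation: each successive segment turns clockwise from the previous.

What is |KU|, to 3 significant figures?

35.1

K is at the origin; KC runs at 54.6° with length 13.8, so C = (7.99, 11.2). KC ⟂ CZ, so CZ runs at -35.4°; with |CZ| = 15.7, Z = (20.8, 2.15). CZ ⟂ ZL, so ZL runs at -125°; with |ZL| = 15.3, L = (11.9, -10.3). ∠ZLR = 37.6° gives LR at 92.2° from the x-axis; with |LR| = 29.6, R = (10.8, 19.3). ∠LRA = 92.0° gives RA at 4.20° from the x-axis; with |RA| = 21.6, A = (32.3, 20.8). ∠RAU = 89.6° gives AU at -86.2° from the x-axis; with |AU| = 28.6, U = (34.2, -7.69). Then |KU| = |U − K| = 35.1.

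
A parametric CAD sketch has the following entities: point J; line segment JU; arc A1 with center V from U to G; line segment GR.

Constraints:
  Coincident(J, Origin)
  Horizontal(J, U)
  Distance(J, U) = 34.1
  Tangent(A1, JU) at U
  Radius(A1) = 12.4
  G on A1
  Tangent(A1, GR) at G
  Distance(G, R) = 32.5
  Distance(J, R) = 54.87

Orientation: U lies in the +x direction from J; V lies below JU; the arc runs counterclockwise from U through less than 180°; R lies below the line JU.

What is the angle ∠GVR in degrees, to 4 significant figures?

69.12°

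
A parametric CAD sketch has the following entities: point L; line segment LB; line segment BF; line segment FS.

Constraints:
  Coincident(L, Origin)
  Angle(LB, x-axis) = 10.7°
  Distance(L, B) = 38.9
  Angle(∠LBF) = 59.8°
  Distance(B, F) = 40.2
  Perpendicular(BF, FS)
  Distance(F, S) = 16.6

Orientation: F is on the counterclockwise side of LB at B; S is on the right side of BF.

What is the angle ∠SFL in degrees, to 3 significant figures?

148°

L is at the origin; LB runs at 10.7° with length 38.9, so B = 38.9·(cos 10.7°, sin 10.7°) = (38.2, 7.22). ∠LBF = 59.8°, so BF runs at 10.7° + (180° − 59.8°) = 131° from the x-axis; with |BF| = 40.2, F = B + 40.2·(cos 131°, sin 131°) = (11.9, 37.6). BF is perpendicular to FS; with |FS| = 16.6 on the right of BF, S = F + 16.6·(0.756, 0.655) = (24.5, 48.5). Then cos ∠SFL = FS·FL / (|FS||FL|), giving 148°.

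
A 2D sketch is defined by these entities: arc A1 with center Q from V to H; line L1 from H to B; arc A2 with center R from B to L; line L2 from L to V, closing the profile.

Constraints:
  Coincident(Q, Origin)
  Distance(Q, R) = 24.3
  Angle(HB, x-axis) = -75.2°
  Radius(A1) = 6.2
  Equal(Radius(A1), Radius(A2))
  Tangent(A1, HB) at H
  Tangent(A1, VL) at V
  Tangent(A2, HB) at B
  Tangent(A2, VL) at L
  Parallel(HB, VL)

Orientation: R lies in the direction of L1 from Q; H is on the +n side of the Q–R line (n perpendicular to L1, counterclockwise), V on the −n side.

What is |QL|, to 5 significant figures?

25.078

Tangency of A1 to both parallel lines with radius 6.2 puts H and V at Q ± 6.2·n: H = (5.9943, 1.5838), V = (-5.9943, -1.5838). Equal radii place B and L the same way about R: B = R + 6.2·n = (12.202, -21.910), L = R − 6.2·n = (0.21303, -25.078). Then |QL| = |L − Q| = 25.078.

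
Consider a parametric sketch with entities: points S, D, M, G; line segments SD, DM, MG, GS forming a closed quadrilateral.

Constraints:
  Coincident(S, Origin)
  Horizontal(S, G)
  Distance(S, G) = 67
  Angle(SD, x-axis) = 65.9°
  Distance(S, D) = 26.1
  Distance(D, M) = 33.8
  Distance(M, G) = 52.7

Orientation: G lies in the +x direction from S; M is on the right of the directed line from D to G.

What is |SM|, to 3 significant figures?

18.0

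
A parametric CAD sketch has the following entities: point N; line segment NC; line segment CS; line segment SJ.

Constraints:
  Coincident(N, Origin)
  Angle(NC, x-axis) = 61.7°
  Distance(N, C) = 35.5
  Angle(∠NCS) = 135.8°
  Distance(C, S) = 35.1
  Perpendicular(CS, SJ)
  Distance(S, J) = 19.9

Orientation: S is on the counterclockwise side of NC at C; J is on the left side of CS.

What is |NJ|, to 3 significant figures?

60.7

∠NCS = 135.8°, so CS runs at 61.7° + (180° − 135.8°) = 106° from the x-axis; with |CS| = 35.1, S = C + 35.1·(cos 106°, sin 106°) = (7.21, 65.0). CS ⟂ SJ; with |SJ| = 19.9 on the left of CS, J = S + 19.9·(-0.962, -0.274) = (-11.9, 59.6). Then |NJ| = |J − N| = 60.7.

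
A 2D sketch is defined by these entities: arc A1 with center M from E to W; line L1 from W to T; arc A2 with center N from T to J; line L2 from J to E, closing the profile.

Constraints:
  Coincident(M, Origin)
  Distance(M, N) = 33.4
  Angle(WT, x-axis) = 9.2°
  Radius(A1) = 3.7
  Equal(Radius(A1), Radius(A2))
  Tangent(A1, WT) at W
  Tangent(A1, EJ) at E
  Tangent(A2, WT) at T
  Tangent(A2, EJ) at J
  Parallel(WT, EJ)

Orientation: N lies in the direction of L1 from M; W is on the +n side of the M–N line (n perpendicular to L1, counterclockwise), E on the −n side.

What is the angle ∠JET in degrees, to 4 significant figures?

12.49°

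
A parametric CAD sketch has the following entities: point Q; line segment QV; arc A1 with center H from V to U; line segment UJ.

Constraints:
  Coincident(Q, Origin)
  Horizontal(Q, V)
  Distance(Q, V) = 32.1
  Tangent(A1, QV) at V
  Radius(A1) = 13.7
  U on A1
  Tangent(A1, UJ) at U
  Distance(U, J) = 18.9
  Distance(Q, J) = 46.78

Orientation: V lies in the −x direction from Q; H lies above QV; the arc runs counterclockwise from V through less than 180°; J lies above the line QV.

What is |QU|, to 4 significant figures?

28.37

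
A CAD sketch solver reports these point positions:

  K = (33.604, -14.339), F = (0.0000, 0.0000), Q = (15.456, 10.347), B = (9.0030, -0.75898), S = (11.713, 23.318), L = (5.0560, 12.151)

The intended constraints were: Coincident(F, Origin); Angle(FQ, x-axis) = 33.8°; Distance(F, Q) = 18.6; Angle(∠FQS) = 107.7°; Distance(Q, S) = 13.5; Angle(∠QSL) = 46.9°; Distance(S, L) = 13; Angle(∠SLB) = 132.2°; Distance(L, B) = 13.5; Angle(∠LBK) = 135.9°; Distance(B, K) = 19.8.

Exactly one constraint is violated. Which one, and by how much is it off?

Distance(B, K) = 19.8 — off by 8.30.

F = (0.00, 0.00) ✓; FQ at 33.80° ✓; |FQ| = 18.60 ✓; ∠FQS = 107.7° ✓; |QS| = 13.50 ✓; ∠QSL = 46.90° ✓; |SL| = 13.00 ✓; ∠SLB = 132.2° ✓; |LB| = 13.50 ✓; ∠LBK = 135.9° ✓; |BK| = 28.10 ✗.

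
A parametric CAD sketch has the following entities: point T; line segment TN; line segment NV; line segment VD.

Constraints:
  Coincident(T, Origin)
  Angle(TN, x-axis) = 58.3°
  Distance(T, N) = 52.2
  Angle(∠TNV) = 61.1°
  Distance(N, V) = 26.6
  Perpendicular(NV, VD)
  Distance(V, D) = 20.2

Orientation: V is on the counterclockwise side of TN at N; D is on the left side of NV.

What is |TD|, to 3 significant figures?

25.5

T is at the origin; TN runs at 58.3° with length 52.2, so N = 52.2·(cos 58.3°, sin 58.3°) = (27.4, 44.4). ∠TNV = 61.1°, so NV runs at 58.3° + (180° − 61.1°) = 177° from the x-axis; with |NV| = 26.6, V = N + 26.6·(cos 177°, sin 177°) = (0.861, 45.7). NV ⟂ VD; with |VD| = 20.2 on the left of NV, D = V + 20.2·(-0.0488, -0.999) = (-0.125, 25.5). Then |TD| = |D − T| = 25.5.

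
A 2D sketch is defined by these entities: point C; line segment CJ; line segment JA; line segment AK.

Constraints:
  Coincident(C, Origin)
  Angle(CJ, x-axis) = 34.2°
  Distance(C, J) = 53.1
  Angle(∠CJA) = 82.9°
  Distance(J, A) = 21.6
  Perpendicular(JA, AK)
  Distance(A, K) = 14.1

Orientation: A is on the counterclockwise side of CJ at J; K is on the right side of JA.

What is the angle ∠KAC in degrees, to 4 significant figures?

164.1°

∠CJA = 82.9°, so JA runs at 34.2° + (180° − 82.9°) = 131.3° from the x-axis; with |JA| = 21.6, A = J + 21.6·(cos 131.3°, sin 131.3°) = (29.66, 46.07). JA ⟂ AK; with |AK| = 14.1 on the right of JA, K = A + 14.1·(0.7513, 0.6600) = (40.25, 55.38). Then cos ∠KAC = AK·AC / (|AK||AC|), giving 164.1°.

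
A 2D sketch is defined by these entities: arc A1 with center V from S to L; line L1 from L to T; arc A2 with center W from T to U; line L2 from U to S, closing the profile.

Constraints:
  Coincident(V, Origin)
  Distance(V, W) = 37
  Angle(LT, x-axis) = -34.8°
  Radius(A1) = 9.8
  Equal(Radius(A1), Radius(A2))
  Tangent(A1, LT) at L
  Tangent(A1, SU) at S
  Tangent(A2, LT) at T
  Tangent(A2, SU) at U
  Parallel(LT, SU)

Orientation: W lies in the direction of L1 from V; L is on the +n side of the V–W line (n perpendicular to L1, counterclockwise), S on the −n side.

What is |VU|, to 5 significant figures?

38.276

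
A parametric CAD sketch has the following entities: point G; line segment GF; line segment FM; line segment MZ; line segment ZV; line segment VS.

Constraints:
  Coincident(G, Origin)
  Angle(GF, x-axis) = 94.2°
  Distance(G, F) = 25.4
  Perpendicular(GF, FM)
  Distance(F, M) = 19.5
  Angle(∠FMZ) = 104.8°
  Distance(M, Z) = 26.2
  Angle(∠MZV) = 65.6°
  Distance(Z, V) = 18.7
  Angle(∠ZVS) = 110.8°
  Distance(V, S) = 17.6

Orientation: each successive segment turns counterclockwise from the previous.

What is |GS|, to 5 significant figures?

20.907

G is at the origin; GF runs at 94.2° with length 25.4, so F = (-1.8603, 25.332). GF is perpendicular to FM, so FM runs at -175.80°; with |FM| = 19.5, M = (-21.308, 23.904). ∠FMZ = 104.8° gives MZ at -100.60° from the x-axis; with |MZ| = 26.2, Z = (-26.127, -1.8493). ∠MZV = 65.6° gives ZV at 13.800° from the x-axis; with |ZV| = 18.7, V = (-7.9672, 2.6113). ∠ZVS = 110.8° gives VS at 83.000° from the x-axis; with |VS| = 17.6, S = (-5.8223, 20.080). Then |GS| = |S − G| = 20.907.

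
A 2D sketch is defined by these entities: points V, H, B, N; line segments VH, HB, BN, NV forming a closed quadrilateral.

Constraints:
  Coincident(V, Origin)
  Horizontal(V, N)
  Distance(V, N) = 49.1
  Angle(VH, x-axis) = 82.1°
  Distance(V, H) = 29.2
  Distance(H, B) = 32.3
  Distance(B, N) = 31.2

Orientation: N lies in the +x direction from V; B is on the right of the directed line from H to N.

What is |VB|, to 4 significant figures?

17.90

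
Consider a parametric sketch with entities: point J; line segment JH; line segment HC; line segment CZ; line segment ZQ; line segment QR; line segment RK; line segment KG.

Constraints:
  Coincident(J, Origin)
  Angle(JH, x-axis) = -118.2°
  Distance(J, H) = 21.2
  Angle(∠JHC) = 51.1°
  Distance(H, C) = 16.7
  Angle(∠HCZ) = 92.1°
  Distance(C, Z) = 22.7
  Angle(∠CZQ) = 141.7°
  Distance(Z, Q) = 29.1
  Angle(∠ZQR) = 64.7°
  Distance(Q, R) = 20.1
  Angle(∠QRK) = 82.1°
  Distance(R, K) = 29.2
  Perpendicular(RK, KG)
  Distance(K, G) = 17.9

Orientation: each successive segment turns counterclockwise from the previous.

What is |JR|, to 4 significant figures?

25.55

J is at the origin; JH runs at -118.2° with length 21.2, so H = (-10.02, -18.68). ∠JHC = 51.1° gives HC at 10.70° from the x-axis; with |HC| = 16.7, C = (6.392, -15.58). ∠HCZ = 92.1° gives CZ at 98.60° from the x-axis; with |CZ| = 22.7, Z = (2.997, 6.862). ∠CZQ = 141.7° gives ZQ at 136.9° from the x-axis; with |ZQ| = 29.1, Q = (-18.25, 26.75). ∠ZQR = 64.7° gives QR at -107.8° from the x-axis; with |QR| = 20.1, R = (-24.40, 7.607). Then |JR| = |R − J| = 25.55.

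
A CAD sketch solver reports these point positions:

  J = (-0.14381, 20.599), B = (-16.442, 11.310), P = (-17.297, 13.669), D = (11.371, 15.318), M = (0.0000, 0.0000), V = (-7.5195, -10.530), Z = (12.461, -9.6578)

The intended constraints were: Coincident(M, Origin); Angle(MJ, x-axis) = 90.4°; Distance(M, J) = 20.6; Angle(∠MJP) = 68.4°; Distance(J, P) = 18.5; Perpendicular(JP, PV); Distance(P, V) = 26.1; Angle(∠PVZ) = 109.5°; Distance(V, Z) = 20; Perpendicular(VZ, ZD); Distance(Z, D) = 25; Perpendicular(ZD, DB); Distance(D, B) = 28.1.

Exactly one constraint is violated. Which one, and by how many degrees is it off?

Perpendicular(ZD, DB) — off by 5.70°.

M = (0.00, 0.00) ✓; MJ at 90.40° ✓; |MJ| = 20.60 ✓; ∠MJP = 68.40° ✓; |JP| = 18.50 ✓; ∠(JP, PV) = 90.00° ✓; |PV| = 26.10 ✓; ∠PVZ = 109.5° ✓; |VZ| = 20.00 ✓; ∠(VZ, ZD) = 90.00° ✓; |ZD| = 25.00 ✓; ∠(ZD, DB) = 95.70° ✗; |DB| = 28.10 ✓.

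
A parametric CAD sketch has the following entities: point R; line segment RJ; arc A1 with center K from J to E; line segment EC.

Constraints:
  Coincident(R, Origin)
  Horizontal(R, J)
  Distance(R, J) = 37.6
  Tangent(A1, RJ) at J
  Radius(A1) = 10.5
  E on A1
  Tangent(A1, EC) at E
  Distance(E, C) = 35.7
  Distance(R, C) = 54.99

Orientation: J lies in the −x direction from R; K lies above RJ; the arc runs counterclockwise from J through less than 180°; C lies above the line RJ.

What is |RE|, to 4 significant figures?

29.28

R is at the origin; RJ is horizontal with |RJ| = 37.6 and J on the −x side, so J = (-37.60, 0.000). The tangent condition forces KJ to be normal to RJ, so K = J + (0, 10.5) = (-37.60, 10.50). Since KE ⟂ EC (tangency), |KC| = √(10.5² + 35.7²) = 37.21 regardless of where E sits on A1. So C lies on both circle(R, 54.99) and circle(K, 37.21); the above-RJ intersection is C = (-29.02, 46.71). E is the foot of the tangent from C: E = (-27.11, 11.06).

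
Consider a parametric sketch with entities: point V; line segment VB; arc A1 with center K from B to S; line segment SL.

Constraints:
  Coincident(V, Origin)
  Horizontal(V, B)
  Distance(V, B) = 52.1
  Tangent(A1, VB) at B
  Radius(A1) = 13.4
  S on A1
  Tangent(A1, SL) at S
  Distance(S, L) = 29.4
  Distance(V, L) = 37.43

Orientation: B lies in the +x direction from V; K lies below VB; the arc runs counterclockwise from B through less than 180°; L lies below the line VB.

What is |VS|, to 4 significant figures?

41.72

Checks: |KS| = 13.40 ✓; ∠(KS, SL) = 90.00° ✓; |SL| = 29.40 ✓; |VL| = 37.43 ✓.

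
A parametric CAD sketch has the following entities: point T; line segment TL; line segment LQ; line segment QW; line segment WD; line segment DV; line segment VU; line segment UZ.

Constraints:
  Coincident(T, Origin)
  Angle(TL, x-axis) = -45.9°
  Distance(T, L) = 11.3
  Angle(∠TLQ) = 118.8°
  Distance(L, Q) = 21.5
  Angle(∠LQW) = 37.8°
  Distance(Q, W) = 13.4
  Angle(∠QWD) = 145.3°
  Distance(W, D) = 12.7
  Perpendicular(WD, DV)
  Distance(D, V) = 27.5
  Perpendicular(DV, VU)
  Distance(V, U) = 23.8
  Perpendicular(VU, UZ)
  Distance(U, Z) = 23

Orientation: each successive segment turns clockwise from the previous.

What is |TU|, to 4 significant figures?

39.48

T is at the origin; TL runs at -45.9° with length 11.3, so L = (7.864, -8.115). ∠TLQ = 118.8° gives LQ at -107.1° from the x-axis; with |LQ| = 21.5, Q = (1.542, -28.66). ∠LQW = 37.8° gives QW at 110.7° from the x-axis; with |QW| = 13.4, W = (-3.195, -16.13). ∠QWD = 145.3° gives WD at 76.00° from the x-axis; with |WD| = 12.7, D = (-0.1222, -3.807). WD ⟂ DV, so DV runs at -14.00°; with |DV| = 27.5, V = (26.56, -10.46). DV ⟂ VU, so VU runs at -104.0°; with |VU| = 23.8, U = (20.80, -33.55). Then |TU| = |U − T| = 39.48.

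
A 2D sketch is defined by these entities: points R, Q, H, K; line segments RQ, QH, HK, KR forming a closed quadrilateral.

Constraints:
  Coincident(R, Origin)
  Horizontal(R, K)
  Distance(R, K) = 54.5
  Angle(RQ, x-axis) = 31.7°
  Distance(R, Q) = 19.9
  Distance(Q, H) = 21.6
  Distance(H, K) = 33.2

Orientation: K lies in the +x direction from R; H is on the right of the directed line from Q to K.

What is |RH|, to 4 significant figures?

25.14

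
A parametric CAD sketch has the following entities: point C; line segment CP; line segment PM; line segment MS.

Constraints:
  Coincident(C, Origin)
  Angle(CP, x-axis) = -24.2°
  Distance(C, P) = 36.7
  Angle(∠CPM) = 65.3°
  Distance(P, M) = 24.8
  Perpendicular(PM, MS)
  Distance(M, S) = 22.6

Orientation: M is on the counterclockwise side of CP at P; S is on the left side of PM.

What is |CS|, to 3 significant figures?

14.3

∠CPM = 65.3°, so PM runs at -24.2° + (180° − 65.3°) = 90.5° from the x-axis; with |PM| = 24.8, M = P + 24.8·(cos 90.5°, sin 90.5°) = (33.3, 9.75). The perpendicularity gives MS at right angles to PM; with |MS| = 22.6 on the left of PM, S = M + 22.6·(-1.00, -0.00873) = (10.7, 9.56). Then |CS| = |S − C| = 14.3.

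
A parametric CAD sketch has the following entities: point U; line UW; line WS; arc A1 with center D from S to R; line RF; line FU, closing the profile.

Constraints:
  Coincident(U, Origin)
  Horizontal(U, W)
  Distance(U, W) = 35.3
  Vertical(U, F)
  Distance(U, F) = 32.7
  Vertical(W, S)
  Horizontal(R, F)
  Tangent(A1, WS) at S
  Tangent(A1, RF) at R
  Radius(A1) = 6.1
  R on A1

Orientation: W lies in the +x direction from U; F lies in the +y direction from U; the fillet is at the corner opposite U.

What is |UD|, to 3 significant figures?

39.5

U is at the origin; UW is horizontal with |UW| = 35.3 and W on the +x side, so W = (35.3, 0.00). U and F share the same x with |UF| = 32.7 and F on the +y side, so F = (0.00, 32.7). The virtual corner opposite U is at (35.3, 32.7). Tangency of A1 to WS means the radius DS is perpendicular to WS and A1 meets RF tangentially, so DR is at right angles to RF, with radius 6.1, so the center D sits 6.1 in from both sides at D = (29.2, 26.6). Then |UD| = |D − U| = 39.5.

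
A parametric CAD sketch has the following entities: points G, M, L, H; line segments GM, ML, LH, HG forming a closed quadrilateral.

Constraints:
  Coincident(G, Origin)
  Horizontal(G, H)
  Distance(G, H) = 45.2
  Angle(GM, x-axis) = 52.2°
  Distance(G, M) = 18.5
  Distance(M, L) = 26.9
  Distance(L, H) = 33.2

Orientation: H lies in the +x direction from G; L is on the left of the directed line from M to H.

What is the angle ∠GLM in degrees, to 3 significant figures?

6.19°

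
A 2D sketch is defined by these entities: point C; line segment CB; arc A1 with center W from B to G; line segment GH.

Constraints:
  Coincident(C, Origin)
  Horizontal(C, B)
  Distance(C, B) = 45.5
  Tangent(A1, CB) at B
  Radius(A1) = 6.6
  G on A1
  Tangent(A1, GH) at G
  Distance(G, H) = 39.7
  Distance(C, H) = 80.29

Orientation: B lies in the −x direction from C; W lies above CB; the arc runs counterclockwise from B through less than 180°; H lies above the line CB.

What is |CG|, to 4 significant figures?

42.70

Checks: C.y = 0.00, B.y = 0.00 ✓; |WG| = 6.600 ✓; ∠(WG, GH) = 90.00° ✓; |GH| = 39.70 ✓; |CH| = 80.29 ✓.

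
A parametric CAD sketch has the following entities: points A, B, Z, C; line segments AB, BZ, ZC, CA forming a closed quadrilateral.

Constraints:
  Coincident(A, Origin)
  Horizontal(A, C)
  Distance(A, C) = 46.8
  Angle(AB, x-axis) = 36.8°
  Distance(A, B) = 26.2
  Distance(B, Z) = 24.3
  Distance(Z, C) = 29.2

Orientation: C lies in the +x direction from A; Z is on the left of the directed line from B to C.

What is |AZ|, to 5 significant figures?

50.463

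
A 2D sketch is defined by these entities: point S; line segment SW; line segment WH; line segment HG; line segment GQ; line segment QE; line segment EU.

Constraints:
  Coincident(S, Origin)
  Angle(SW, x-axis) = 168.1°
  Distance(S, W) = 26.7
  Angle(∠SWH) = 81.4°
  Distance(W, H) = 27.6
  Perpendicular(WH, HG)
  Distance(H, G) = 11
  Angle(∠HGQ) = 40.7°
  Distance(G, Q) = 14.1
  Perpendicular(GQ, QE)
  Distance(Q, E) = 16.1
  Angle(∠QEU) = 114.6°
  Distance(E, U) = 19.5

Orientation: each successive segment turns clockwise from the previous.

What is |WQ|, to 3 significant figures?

18.4

S is at the origin; SW runs at 168.1° with length 26.7, so W = (-26.1, 5.51). ∠SWH = 81.4° gives WH at 69.5° from the x-axis; with |WH| = 27.6, H = (-16.5, 31.4). The perpendicularity gives HG at right angles to WH, so HG runs at -20.5°; with |HG| = 11.0, G = (-6.16, 27.5). ∠HGQ = 40.7° gives GQ at -160° from the x-axis; with |GQ| = 14.1, Q = (-19.4, 22.6). Then |WQ| = |Q − W| = 18.4.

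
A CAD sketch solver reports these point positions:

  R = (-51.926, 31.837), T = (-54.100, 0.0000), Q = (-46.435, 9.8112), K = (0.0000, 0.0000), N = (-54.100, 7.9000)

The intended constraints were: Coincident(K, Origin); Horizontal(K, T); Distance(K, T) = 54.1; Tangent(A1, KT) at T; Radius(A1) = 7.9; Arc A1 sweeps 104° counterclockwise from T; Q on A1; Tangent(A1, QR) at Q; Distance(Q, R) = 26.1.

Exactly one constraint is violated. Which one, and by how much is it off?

Distance(Q, R) = 26.1 — off by 3.40.

K = (0.00, 0.00) ✓; K.y = 0.00, T.y = 0.00 ✓; |KT| = 54.10 ✓; ∠(NT, TK) = 90.00° ✓; |NT| = 7.900 ✓; bearing(N→Q) − bearing(N→T) = 104.0° ✓; |NQ| = 7.900 ✓; ∠(NQ, QR) = 90.00° ✓; |QR| = 22.70 ✗.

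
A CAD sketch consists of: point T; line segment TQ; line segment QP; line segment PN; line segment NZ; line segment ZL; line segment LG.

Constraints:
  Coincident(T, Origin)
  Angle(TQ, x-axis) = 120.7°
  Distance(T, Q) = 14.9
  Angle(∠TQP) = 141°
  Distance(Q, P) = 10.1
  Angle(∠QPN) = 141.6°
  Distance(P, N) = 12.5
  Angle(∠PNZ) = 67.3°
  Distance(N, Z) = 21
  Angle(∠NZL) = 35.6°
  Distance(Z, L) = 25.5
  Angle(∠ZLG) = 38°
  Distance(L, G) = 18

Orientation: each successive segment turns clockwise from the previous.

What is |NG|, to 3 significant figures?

5.87

∠NZL = 35.6° gives ZL at 146° from the x-axis; with |ZL| = 25.5, L = (-10.9, 25.9). ∠ZLG = 38.0° gives LG at 4.20° from the x-axis; with |LG| = 18.0, G = (7.10, 27.2). Then |NG| = |G − N| = 5.87.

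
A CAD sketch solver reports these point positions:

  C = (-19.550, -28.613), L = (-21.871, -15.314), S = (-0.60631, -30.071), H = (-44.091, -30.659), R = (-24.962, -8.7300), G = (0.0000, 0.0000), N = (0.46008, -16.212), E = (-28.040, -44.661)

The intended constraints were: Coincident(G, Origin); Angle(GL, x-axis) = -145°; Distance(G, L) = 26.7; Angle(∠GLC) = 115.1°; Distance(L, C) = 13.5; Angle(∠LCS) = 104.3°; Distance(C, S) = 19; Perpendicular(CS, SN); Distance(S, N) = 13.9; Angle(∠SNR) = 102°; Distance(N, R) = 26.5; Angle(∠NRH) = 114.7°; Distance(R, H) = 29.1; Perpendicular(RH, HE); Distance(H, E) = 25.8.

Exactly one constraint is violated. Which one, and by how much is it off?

Distance(H, E) = 25.8 — off by 4.50.

G = (0.00, 0.00) ✓; GL at -145.0° ✓; |GL| = 26.70 ✓; ∠GLC = 115.1° ✓; |LC| = 13.50 ✓; ∠LCS = 104.3° ✓; |CS| = 19.00 ✓; ∠(CS, SN) = 90.00° ✓; |SN| = 13.90 ✓; ∠SNR = 102.0° ✓; |NR| = 26.50 ✓; ∠NRH = 114.7° ✓; |RH| = 29.10 ✓; ∠(RH, HE) = 90.00° ✓; |HE| = 21.30 ✗.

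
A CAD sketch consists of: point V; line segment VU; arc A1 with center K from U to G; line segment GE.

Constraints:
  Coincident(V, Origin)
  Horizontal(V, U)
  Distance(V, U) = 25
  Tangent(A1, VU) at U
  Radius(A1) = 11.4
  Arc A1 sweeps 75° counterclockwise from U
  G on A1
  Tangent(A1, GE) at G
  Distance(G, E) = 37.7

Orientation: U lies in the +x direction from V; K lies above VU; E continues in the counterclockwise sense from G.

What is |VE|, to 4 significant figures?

64.09

On A1, U sits at bearing -90° from K; a 75° counterclockwise sweep puts G at bearing -15°, so G = K + 11.4·(cos -15°, sin -15°) = (36.01, 8.449). The tangent condition forces KG to be normal to GE, so GE runs along (−sin -15°, cos -15°); with |GE| = 37.7, E = (45.77, 44.86). Then |VE| = |E − V| = 64.09.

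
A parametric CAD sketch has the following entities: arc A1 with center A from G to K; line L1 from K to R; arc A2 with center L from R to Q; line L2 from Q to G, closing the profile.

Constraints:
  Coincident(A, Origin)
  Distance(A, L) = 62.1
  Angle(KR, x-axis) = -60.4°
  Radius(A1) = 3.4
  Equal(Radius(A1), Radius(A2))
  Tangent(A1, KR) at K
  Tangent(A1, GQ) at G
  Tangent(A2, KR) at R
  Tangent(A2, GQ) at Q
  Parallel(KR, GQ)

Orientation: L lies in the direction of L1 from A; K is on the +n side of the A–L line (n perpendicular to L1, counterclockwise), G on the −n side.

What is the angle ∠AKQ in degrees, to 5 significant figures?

83.751°

Tangency of A1 to both parallel lines with radius 3.4 puts K and G at A ± 3.4·n: K = (2.9563, 1.6794), G = (-2.9563, -1.6794). Equal radii place R and Q the same way about L: R = L + 3.4·n = (33.630, -52.316), Q = L − 3.4·n = (27.718, -55.675). Then cos ∠AKQ = KA·KQ / (|KA||KQ|), giving 83.751°.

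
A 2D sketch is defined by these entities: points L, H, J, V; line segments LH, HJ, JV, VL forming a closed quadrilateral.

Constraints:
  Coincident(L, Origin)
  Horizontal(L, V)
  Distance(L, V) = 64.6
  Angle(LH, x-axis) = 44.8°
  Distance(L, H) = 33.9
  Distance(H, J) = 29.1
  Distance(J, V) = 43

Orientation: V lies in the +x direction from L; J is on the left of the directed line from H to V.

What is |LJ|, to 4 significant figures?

62.68

Checks: |HJ| = 29.10 ✓; |JV| = 43.00 ✓.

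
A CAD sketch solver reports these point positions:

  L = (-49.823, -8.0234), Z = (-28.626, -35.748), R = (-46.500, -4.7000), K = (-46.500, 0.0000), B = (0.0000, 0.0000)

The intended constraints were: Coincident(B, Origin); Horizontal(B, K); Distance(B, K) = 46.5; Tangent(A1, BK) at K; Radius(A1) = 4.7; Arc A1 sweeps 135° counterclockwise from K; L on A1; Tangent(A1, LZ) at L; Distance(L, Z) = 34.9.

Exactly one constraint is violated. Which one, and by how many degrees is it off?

Tangent(A1, LZ) at L — off by 7.60°.

B = (0.00, 0.00) ✓; B.y = 0.00, K.y = 0.00 ✓; |BK| = 46.50 ✓; ∠(RK, KB) = 90.00° ✓; |RK| = 4.700 ✓; bearing(R→L) − bearing(R→K) = 135.0° ✓; |RL| = 4.700 ✓; ∠(RL, LZ) = 97.60° ✗; |LZ| = 34.90 ✓.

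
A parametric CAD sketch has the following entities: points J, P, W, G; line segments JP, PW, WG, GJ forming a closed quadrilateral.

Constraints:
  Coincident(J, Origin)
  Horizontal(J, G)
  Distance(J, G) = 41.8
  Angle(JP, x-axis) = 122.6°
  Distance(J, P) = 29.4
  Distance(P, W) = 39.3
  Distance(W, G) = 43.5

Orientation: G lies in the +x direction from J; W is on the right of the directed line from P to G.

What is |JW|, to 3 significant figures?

11.3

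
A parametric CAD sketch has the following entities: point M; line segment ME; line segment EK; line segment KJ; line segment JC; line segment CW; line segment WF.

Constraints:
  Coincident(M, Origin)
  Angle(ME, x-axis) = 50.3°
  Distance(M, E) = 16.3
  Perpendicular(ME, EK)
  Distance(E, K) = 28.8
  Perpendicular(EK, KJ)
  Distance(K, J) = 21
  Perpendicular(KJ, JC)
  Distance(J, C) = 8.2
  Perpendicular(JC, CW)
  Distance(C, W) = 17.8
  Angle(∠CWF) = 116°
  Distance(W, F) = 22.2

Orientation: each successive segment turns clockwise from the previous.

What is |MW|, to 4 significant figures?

24.41

M is at the origin; ME runs at 50.3° with length 16.3, so E = (10.41, 12.54). The perpendicularity gives EK at right angles to ME, so EK runs at -39.70°; with |EK| = 28.8, K = (32.57, -5.855). EK is perpendicular to KJ, so KJ runs at -129.7°; with |KJ| = 21.0, J = (19.16, -22.01). KJ ⟂ JC, so JC runs at 140.3°; with |JC| = 8.2, C = (12.85, -16.77). JC ⟂ CW, so CW runs at 50.30°; with |CW| = 17.8, W = (24.22, -3.079). Then |MW| = |W − M| = 24.41.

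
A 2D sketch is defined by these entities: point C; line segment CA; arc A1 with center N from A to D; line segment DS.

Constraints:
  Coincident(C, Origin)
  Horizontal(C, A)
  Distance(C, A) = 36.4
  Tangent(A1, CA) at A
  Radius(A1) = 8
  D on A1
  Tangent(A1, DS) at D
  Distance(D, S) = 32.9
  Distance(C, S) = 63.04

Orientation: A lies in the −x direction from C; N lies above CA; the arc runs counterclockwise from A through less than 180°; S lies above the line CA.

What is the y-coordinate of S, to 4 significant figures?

39.31

Checks: |CA| = 36.40 ✓; |ND| = 8.000 ✓; ∠(ND, DS) = 90.00° ✓; |DS| = 32.90 ✓; |CS| = 63.04 ✓.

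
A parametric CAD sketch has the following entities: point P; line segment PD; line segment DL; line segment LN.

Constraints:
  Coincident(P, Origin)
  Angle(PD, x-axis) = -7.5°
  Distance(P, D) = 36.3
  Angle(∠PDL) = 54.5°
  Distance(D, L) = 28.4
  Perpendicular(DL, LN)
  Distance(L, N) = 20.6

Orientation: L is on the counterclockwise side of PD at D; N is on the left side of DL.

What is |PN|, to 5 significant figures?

11.564

P is at the origin; PD runs at -7.5° with length 36.3, so D = 36.3·(cos -7.5°, sin -7.5°) = (35.989, -4.7381). ∠PDL = 54.5°, so DL runs at -7.5° + (180° − 54.5°) = 118.00° from the x-axis; with |DL| = 28.4, L = D + 28.4·(cos 118.00°, sin 118.00°) = (22.656, 20.338). DL ⟂ LN; with |LN| = 20.6 on the left of DL, N = L + 20.6·(-0.88295, -0.46947) = (4.4677, 10.666). Then |PN| = |N − P| = 11.564.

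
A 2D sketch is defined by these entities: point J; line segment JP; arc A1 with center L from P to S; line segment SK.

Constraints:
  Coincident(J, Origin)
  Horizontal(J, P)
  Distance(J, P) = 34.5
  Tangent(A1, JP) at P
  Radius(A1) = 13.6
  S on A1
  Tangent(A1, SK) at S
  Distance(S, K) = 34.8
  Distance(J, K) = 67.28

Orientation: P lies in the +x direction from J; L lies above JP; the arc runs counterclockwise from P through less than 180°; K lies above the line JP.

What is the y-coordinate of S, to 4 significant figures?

14.44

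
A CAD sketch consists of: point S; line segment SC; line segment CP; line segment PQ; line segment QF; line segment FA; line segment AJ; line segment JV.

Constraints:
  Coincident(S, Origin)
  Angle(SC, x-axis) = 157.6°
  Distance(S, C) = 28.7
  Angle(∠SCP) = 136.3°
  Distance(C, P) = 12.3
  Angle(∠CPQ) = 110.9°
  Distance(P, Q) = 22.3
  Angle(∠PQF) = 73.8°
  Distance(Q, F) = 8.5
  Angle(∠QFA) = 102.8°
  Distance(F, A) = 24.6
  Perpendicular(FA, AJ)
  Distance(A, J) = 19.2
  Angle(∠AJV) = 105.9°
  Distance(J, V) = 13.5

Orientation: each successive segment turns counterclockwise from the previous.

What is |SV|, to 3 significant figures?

53.4

FA is perpendicular to AJ, so AJ runs at -176°; with |AJ| = 19.2, J = (-50.5, 9.87). ∠AJV = 105.9° gives JV at -102° from the x-axis; with |JV| = 13.5, V = (-53.3, -3.33). Then |SV| = |V − S| = 53.4.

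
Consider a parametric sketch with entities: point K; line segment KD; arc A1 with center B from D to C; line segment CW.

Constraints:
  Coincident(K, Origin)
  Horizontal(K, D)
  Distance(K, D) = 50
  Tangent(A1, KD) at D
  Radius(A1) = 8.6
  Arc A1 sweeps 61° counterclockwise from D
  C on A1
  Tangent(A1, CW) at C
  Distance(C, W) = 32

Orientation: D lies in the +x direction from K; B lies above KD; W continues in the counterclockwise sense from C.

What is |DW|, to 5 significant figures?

39.769

On A1, D sits at bearing -90° from B; a 61° counterclockwise sweep puts C at bearing -29°, so C = B + 8.6·(cos -29°, sin -29°) = (57.522, 4.4306). Tangency of A1 to CW means the radius BC is perpendicular to CW, so CW runs along (−sin -29°, cos -29°); with |CW| = 32.0, W = (73.036, 32.418). Then |DW| = |W − D| = 39.769.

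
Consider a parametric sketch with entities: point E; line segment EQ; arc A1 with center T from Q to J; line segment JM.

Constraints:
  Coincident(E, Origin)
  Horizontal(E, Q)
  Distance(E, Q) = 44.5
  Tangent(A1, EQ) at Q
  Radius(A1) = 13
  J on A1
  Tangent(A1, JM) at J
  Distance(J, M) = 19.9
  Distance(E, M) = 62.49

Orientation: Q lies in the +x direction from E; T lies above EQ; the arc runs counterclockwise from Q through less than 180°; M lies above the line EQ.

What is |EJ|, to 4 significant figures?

59.36

Checks: |TJ| = 13.00 ✓; ∠(TJ, JM) = 90.00° ✓; |JM| = 19.90 ✓; |EM| = 62.49 ✓.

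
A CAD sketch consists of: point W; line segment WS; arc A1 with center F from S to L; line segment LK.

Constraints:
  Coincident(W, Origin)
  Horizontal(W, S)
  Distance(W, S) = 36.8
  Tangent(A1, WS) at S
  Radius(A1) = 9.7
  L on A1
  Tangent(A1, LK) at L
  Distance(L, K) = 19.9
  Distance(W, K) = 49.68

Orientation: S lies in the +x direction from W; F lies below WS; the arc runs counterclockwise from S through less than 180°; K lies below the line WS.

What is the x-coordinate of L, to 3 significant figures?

28.4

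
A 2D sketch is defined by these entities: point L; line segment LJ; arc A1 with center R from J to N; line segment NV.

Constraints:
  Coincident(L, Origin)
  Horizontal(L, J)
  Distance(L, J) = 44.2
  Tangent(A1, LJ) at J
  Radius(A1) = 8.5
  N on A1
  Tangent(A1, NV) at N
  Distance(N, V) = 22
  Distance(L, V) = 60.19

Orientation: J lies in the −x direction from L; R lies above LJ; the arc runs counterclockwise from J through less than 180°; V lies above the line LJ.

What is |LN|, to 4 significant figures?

40.14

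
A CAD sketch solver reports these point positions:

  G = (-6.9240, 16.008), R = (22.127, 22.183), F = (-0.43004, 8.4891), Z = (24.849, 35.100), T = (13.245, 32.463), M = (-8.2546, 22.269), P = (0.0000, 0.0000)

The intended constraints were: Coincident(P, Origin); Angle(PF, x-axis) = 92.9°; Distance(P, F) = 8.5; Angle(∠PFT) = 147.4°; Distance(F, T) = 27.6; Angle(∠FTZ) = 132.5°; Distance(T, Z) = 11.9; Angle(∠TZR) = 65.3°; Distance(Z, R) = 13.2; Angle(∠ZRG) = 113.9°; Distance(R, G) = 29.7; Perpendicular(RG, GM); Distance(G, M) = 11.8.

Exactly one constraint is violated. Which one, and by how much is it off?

Distance(G, M) = 11.8 — off by 5.40.

P = (0.00, 0.00) ✓; PF at 92.90° ✓; |PF| = 8.500 ✓; ∠PFT = 147.4° ✓; |FT| = 27.60 ✓; ∠FTZ = 132.5° ✓; |TZ| = 11.90 ✓; ∠TZR = 65.30° ✓; |ZR| = 13.20 ✓; ∠ZRG = 113.9° ✓; |RG| = 29.70 ✓; ∠(RG, GM) = 90.00° ✓; |GM| = 6.401 ✗.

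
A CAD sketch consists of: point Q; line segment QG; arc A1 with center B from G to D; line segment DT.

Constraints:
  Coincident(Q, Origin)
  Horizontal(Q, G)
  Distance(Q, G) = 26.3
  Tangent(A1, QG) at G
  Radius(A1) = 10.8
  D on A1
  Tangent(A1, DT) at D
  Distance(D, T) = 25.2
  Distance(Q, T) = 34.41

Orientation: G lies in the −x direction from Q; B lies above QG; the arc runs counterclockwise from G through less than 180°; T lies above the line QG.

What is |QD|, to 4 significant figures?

17.86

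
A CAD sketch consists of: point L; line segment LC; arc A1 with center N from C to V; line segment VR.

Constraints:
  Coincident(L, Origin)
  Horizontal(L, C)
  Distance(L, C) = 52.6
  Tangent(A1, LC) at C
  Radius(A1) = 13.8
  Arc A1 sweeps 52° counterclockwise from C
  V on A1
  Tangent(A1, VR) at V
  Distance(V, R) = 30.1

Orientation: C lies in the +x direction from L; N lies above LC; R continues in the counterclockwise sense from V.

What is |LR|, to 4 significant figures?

86.99

L is at the origin; L and C share the same y with |LC| = 52.6 and C on the +x side, so C = (52.60, 0.000). The tangent condition forces NC to be normal to LC, so N = C + (0, 13.8) = (52.60, 13.80). On A1, C sits at bearing -90° from N; a 52° counterclockwise sweep puts V at bearing -38°, so V = N + 13.8·(cos -38°, sin -38°) = (63.47, 5.304). Tangency of A1 to VR means the radius NV is perpendicular to VR, so VR runs along (−sin -38°, cos -38°); with |VR| = 30.1, R = (82.01, 29.02). Then |LR| = |R − L| = 86.99.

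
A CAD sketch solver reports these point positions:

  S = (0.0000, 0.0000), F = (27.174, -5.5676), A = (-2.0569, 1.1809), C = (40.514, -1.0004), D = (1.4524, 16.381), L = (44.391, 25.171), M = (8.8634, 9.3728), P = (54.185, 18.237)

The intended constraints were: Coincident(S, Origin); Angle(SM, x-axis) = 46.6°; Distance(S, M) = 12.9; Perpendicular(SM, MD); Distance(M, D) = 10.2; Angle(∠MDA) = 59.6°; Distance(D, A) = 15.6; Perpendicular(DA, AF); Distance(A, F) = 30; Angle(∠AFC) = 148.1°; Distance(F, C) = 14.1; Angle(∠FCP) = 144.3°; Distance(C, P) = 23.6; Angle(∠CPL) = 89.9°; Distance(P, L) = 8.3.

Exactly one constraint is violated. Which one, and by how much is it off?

Distance(P, L) = 8.3 — off by 3.70.

S = (0.00, 0.00) ✓; SM at 46.60° ✓; |SM| = 12.90 ✓; ∠(SM, MD) = 90.00° ✓; |MD| = 10.20 ✓; ∠MDA = 59.60° ✓; |DA| = 15.60 ✓; ∠(DA, AF) = 90.00° ✓; |AF| = 30.00 ✓; ∠AFC = 148.1° ✓; |FC| = 14.10 ✓; ∠FCP = 144.3° ✓; |CP| = 23.60 ✓; ∠CPL = 89.90° ✓; |PL| = 12.00 ✗.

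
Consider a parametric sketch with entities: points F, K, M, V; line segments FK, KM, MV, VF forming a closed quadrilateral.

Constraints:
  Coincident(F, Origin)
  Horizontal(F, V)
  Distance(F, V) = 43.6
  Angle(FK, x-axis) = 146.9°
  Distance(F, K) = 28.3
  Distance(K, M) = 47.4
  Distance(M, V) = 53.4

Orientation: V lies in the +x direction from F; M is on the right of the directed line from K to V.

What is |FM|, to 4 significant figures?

27.06

Checks: |KM| = 47.40 ✓; |MV| = 53.40 ✓.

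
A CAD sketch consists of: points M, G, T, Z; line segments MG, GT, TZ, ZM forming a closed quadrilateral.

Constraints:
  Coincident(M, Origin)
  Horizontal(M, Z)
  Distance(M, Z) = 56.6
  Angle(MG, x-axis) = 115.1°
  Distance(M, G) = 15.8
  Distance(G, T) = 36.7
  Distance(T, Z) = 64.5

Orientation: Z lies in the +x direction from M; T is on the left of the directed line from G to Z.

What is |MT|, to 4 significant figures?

47.57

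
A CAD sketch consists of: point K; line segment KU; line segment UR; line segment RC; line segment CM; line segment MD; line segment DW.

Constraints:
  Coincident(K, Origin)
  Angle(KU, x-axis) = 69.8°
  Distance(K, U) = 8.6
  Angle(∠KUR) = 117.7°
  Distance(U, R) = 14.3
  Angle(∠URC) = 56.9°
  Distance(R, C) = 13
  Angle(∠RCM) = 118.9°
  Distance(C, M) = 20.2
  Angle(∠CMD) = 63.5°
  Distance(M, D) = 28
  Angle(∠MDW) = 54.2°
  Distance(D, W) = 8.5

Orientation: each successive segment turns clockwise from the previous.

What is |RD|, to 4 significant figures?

19.56

K is at the origin; KU runs at 69.8° with length 8.6, so U = (2.970, 8.071). ∠KUR = 117.7° gives UR at 7.500° from the x-axis; with |UR| = 14.3, R = (17.15, 9.938). ∠URC = 56.9° gives RC at -115.6° from the x-axis; with |RC| = 13.0, C = (11.53, -1.786). ∠RCM = 118.9° gives CM at -176.7° from the x-axis; with |CM| = 20.2, M = (-8.636, -2.949). ∠CMD = 63.5° gives MD at 66.80° from the x-axis; with |MD| = 28.0, D = (2.394, 22.79). Then |RD| = |D − R| = 19.56.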